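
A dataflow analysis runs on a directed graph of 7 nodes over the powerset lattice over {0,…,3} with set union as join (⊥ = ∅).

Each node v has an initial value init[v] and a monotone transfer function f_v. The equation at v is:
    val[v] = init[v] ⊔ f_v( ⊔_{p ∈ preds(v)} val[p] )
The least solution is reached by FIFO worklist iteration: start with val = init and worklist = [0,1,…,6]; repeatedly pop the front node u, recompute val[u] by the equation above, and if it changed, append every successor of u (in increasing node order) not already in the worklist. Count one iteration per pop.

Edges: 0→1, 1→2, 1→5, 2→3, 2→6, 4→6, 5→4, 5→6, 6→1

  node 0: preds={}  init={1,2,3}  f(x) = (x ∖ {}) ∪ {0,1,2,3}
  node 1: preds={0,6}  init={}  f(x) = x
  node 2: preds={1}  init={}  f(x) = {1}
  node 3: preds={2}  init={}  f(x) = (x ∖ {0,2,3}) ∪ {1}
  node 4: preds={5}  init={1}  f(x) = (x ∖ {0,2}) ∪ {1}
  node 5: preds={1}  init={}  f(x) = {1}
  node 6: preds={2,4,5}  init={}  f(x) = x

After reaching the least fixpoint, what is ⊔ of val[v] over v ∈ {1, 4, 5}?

Iteration log — 9 steps:
  step 1. node 0  ⊔preds={}  new={0,1,2,3}  old={1,2,3}  +wl: 
  step 2. node 1  ⊔preds={0,1,2,3}  new={0,1,2,3}  old={}  +wl: 
  step 3. node 2  ⊔preds={0,1,2,3}  new={1}  old={}  +wl: 
  step 4. node 3  ⊔preds={1}  new={1}  old={}  +wl: 
  step 5. node 4  ⊔preds={}  new={1}  stable
  step 6. node 5  ⊔preds={0,1,2,3}  new={1}  old={}  +wl: 4
  step 7. node 6  ⊔preds={1}  new={1}  old={}  +wl: 1
  step 8. node 4  ⊔preds={1}  new={1}  stable
  step 9. node 1  ⊔preds={0,1,2,3}  new={0,1,2,3}  stable

Least fixpoint reached:
  node 0: {0,1,2,3}
  node 1: {0,1,2,3}
  node 2: {1}
  node 3: {1}
  node 4: {1}
  node 5: {1}
  node 6: {1}

{0,1,2,3}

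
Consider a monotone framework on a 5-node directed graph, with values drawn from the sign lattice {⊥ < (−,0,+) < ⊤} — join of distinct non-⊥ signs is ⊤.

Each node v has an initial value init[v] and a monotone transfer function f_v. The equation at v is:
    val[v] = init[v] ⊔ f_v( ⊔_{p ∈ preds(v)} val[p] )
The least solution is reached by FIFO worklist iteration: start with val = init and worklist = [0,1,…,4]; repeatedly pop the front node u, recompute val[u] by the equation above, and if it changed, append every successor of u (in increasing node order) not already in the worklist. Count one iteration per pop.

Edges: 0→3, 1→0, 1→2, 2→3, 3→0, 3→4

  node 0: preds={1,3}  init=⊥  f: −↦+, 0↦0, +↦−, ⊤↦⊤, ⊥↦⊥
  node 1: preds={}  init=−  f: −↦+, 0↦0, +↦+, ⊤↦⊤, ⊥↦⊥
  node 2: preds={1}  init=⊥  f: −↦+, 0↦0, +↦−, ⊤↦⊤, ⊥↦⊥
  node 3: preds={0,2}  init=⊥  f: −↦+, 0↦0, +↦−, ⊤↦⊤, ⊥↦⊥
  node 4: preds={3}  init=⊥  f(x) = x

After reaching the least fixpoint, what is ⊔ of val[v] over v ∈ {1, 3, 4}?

−

Worklist (6 pops):
  #1 pop 0: in=− → + (was ⊥); enqueue []
  #2 pop 1: in=⊥ → − (no change)
  #3 pop 2: in=− → + (was ⊥); enqueue []
  #4 pop 3: in=+ → − (was ⊥); enqueue [0]
  #5 pop 4: in=− → − (was ⊥); enqueue []
  #6 pop 0: in=− → + (no change)

Fixpoint:
  val[0] = +
  val[1] = −
  val[2] = +
  val[3] = −
  val[4] = −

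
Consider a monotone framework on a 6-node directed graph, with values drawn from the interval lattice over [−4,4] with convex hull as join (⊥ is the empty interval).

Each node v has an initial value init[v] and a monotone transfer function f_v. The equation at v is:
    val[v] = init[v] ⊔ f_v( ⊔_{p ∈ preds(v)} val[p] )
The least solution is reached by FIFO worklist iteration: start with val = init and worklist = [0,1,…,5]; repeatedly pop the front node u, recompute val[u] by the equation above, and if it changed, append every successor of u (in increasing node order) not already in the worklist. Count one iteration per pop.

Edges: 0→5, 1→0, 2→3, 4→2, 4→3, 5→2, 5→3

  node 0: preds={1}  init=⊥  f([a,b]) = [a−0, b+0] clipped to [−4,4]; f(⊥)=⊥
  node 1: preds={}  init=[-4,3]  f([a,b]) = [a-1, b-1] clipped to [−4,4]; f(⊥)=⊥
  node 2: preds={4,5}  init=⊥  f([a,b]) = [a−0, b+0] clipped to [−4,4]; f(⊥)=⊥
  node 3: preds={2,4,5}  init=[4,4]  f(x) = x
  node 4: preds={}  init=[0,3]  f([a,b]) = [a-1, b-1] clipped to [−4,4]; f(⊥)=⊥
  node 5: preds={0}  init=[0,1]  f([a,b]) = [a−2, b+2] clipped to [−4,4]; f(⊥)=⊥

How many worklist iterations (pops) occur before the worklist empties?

8

Trace (8 dequeues):
  [1] u=0 | in [-4,3] | out [-4,3] | prev ⊥ | push {}
  [2] u=1 | in ⊥ | out [-4,3] | ==
  [3] u=2 | in [0,3] | out [0,3] | prev ⊥ | push {}
  [4] u=3 | in [0,3] | out [0,4] | prev [4,4] | push {}
  [5] u=4 | in ⊥ | out [0,3] | ==
  [6] u=5 | in [-4,3] | out [-4,4] | prev [0,1] | push {2,3}
  [7] u=2 | in [-4,4] | out [-4,4] | prev [0,3] | push {}
  [8] u=3 | in [-4,4] | out [-4,4] | prev [0,4] | push {}

Converged values:
  [0] [-4,3]
  [1] [-4,3]
  [2] [-4,4]
  [3] [-4,4]
  [4] [0,3]
  [5] [-4,4]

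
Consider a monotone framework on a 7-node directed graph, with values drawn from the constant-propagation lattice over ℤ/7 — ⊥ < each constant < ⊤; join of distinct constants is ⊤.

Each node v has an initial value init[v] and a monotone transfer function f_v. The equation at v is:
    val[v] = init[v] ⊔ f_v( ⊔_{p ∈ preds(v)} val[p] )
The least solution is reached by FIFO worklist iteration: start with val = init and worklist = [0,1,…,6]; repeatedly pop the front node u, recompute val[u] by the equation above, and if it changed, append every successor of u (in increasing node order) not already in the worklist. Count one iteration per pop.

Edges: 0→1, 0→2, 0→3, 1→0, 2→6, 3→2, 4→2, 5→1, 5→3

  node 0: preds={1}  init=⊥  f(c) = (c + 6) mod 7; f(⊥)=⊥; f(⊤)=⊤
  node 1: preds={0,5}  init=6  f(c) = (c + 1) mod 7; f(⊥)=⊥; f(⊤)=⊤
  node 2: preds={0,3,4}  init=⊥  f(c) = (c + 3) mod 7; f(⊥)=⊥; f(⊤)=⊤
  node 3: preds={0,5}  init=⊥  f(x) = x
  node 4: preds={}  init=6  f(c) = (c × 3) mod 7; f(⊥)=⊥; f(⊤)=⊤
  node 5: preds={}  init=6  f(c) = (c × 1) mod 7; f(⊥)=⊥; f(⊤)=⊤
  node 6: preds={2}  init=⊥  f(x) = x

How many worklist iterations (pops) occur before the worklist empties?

Iteration log — 11 steps:
  step 1. node 0  ⊔preds=6  new=5  old=⊥  +wl: 
  step 2. node 1  ⊔preds=⊤  new=⊤  old=6  +wl: 0
  step 3. node 2  ⊔preds=⊤  new=⊤  old=⊥  +wl: 
  step 4. node 3  ⊔preds=⊤  new=⊤  old=⊥  +wl: 2
  step 5. node 4  ⊔preds=⊥  new=6  stable
  step 6. node 5  ⊔preds=⊥  new=6  stable
  step 7. node 6  ⊔preds=⊤  new=⊤  old=⊥  +wl: 
  step 8. node 0  ⊔preds=⊤  new=⊤  old=5  +wl: 1,3
  step 9. node 2  ⊔preds=⊤  new=⊤  stable
  step 10. node 1  ⊔preds=⊤  new=⊤  stable
  step 11. node 3  ⊔preds=⊤  new=⊤  stable

Least fixpoint reached:
  node 0: ⊤
  node 1: ⊤
  node 2: ⊤
  node 3: ⊤
  node 4: 6
  node 5: 6
  node 6: ⊤

11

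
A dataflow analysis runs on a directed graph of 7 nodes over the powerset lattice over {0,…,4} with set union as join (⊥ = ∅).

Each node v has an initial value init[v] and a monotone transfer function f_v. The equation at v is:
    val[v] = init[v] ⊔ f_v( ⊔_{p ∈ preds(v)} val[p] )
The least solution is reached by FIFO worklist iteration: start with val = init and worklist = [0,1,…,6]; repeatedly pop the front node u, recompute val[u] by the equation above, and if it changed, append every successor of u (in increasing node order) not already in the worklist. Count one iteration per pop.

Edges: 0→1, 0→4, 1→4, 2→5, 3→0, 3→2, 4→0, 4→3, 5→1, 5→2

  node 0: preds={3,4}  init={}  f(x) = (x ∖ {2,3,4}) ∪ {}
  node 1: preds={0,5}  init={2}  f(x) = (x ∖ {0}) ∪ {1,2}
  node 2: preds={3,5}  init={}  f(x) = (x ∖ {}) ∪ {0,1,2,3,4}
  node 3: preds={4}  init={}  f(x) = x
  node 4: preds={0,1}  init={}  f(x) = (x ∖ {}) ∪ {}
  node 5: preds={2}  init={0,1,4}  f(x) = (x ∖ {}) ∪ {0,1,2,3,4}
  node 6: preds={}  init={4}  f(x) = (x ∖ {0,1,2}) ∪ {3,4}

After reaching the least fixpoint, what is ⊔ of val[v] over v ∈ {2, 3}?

{0,1,2,3,4}

Iteration log — 16 steps:
  step 1. node 0  ⊔preds={}  new={}  stable
  step 2. node 1  ⊔preds={0,1,4}  new={1,2,4}  old={2}  +wl: 
  step 3. node 2  ⊔preds={0,1,4}  new={0,1,2,3,4}  old={}  +wl: 
  step 4. node 3  ⊔preds={}  new={}  stable
  step 5. node 4  ⊔preds={1,2,4}  new={1,2,4}  old={}  +wl: 0,3
  step 6. node 5  ⊔preds={0,1,2,3,4}  new={0,1,2,3,4}  old={0,1,4}  +wl: 1,2
  step 7. node 6  ⊔preds={}  new={3,4}  old={4}  +wl: 
  step 8. node 0  ⊔preds={1,2,4}  new={1}  old={}  +wl: 4
  step 9. node 3  ⊔preds={1,2,4}  new={1,2,4}  old={}  +wl: 0
  step 10. node 1  ⊔preds={0,1,2,3,4}  new={1,2,3,4}  old={1,2,4}  +wl: 
  step 11. node 2  ⊔preds={0,1,2,3,4}  new={0,1,2,3,4}  stable
  step 12. node 4  ⊔preds={1,2,3,4}  new={1,2,3,4}  old={1,2,4}  +wl: 3
  step 13. node 0  ⊔preds={1,2,3,4}  new={1}  stable
  step 14. node 3  ⊔preds={1,2,3,4}  new={1,2,3,4}  old={1,2,4}  +wl: 0,2
  step 15. node 0  ⊔preds={1,2,3,4}  new={1}  stable
  step 16. node 2  ⊔preds={0,1,2,3,4}  new={0,1,2,3,4}  stable

Least fixpoint reached:
  node 0: {1}
  node 1: {1,2,3,4}
  node 2: {0,1,2,3,4}
  node 3: {1,2,3,4}
  node 4: {1,2,3,4}
  node 5: {0,1,2,3,4}
  node 6: {3,4}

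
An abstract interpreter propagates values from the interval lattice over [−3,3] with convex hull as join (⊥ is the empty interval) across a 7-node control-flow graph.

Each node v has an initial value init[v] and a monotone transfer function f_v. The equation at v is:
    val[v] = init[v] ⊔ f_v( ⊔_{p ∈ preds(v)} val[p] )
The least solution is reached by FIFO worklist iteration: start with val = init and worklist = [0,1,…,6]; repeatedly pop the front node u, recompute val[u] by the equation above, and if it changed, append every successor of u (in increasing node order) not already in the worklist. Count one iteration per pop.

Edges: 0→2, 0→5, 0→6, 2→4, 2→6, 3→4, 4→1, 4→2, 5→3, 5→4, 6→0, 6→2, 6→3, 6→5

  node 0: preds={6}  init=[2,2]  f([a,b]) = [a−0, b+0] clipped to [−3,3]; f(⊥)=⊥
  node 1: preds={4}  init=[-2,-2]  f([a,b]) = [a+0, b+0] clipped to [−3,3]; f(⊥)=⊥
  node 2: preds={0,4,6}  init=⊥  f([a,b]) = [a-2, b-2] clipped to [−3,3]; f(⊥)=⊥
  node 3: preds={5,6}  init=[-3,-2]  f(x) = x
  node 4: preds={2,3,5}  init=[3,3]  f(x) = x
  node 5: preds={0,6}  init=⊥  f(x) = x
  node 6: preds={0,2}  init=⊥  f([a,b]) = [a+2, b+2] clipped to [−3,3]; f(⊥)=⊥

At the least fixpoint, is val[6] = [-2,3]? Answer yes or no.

Worklist (23 pops):
  #1 pop 0: in=⊥ → [2,2] (no change)
  #2 pop 1: in=[3,3] → [-2,3] (was [-2,-2]); enqueue []
  #3 pop 2: in=[2,3] → [0,1] (was ⊥); enqueue []
  #4 pop 3: in=⊥ → [-3,-2] (no change)
  #5 pop 4: in=[-3,1] → [-3,3] (was [3,3]); enqueue [1,2]
  #6 pop 5: in=[2,2] → [2,2] (was ⊥); enqueue [3,4]
  #7 pop 6: in=[0,2] → [2,3] (was ⊥); enqueue [0,5]
  #8 pop 1: in=[-3,3] → [-3,3] (was [-2,3]); enqueue []
  #9 pop 2: in=[-3,3] → [-3,1] (was [0,1]); enqueue [6]
  #10 pop 3: in=[2,3] → [-3,3] (was [-3,-2]); enqueue []
  #11 pop 4: in=[-3,3] → [-3,3] (no change)
  #12 pop 0: in=[2,3] → [2,3] (was [2,2]); enqueue [2]
  #13 pop 5: in=[2,3] → [2,3] (was [2,2]); enqueue [3,4]
  #14 pop 6: in=[-3,3] → [-1,3] (was [2,3]); enqueue [0,5]
  #15 pop 2: in=[-3,3] → [-3,1] (no change)
  #16 pop 3: in=[-1,3] → [-3,3] (no change)
  #17 pop 4: in=[-3,3] → [-3,3] (no change)
  #18 pop 0: in=[-1,3] → [-1,3] (was [2,3]); enqueue [2,6]
  #19 pop 5: in=[-1,3] → [-1,3] (was [2,3]); enqueue [3,4]
  #20 pop 2: in=[-3,3] → [-3,1] (no change)
  #21 pop 6: in=[-3,3] → [-1,3] (no change)
  #22 pop 3: in=[-1,3] → [-3,3] (no change)
  #23 pop 4: in=[-3,3] → [-3,3] (no change)

Fixpoint:
  val[0] = [-1,3]
  val[1] = [-3,3]
  val[2] = [-3,1]
  val[3] = [-3,3]
  val[4] = [-3,3]
  val[5] = [-1,3]
  val[6] = [-1,3]

no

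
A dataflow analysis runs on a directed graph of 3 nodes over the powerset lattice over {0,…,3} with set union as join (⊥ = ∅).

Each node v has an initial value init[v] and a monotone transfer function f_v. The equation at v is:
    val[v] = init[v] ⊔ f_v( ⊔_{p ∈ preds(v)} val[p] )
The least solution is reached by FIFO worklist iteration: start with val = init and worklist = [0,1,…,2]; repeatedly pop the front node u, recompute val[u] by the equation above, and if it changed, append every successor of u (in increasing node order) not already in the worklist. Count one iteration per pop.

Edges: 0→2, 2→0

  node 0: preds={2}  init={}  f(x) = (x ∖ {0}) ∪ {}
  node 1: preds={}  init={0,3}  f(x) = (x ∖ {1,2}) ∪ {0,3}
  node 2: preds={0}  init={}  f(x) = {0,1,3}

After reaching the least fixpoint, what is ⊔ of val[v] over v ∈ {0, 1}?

Trace (5 dequeues):
  [1] u=0 | in {} | out {} | ==
  [2] u=1 | in {} | out {0,3} | ==
  [3] u=2 | in {} | out {0,1,3} | prev {} | push {0}
  [4] u=0 | in {0,1,3} | out {1,3} | prev {} | push {2}
  [5] u=2 | in {1,3} | out {0,1,3} | ==

Converged values:
  [0] {1,3}
  [1] {0,3}
  [2] {0,1,3}

{0,1,3}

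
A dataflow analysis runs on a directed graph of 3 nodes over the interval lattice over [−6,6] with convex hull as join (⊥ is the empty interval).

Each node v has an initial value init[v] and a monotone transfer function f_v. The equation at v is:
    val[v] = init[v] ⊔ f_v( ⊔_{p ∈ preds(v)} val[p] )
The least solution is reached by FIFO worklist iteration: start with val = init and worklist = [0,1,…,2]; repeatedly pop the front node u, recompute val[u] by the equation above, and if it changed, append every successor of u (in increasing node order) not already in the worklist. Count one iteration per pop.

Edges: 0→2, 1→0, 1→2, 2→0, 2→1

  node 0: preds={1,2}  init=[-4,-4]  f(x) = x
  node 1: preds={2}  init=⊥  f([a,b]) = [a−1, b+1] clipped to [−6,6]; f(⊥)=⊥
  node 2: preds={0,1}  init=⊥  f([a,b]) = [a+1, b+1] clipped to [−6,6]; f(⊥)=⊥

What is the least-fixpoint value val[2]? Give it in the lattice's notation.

[-3,6]

Trace (21 dequeues):
  [1] u=0 | in ⊥ | out [-4,-4] | ==
  [2] u=1 | in ⊥ | out ⊥ | ==
  [3] u=2 | in [-4,-4] | out [-3,-3] | prev ⊥ | push {0,1}
  [4] u=0 | in [-3,-3] | out [-4,-3] | prev [-4,-4] | push {2}
  [5] u=1 | in [-3,-3] | out [-4,-2] | prev ⊥ | push {0}
  [6] u=2 | in [-4,-2] | out [-3,-1] | prev [-3,-3] | push {1}
  [7] u=0 | in [-4,-1] | out [-4,-1] | prev [-4,-3] | push {2}
  [8] u=1 | in [-3,-1] | out [-4,0] | prev [-4,-2] | push {0}
  [9] u=2 | in [-4,0] | out [-3,1] | prev [-3,-1] | push {1}
  [10] u=0 | in [-4,1] | out [-4,1] | prev [-4,-1] | push {2}
  [11] u=1 | in [-3,1] | out [-4,2] | prev [-4,0] | push {0}
  [12] u=2 | in [-4,2] | out [-3,3] | prev [-3,1] | push {1}
  [13] u=0 | in [-4,3] | out [-4,3] | prev [-4,1] | push {2}
  [14] u=1 | in [-3,3] | out [-4,4] | prev [-4,2] | push {0}
  [15] u=2 | in [-4,4] | out [-3,5] | prev [-3,3] | push {1}
  [16] u=0 | in [-4,5] | out [-4,5] | prev [-4,3] | push {2}
  [17] u=1 | in [-3,5] | out [-4,6] | prev [-4,4] | push {0}
  [18] u=2 | in [-4,6] | out [-3,6] | prev [-3,5] | push {1}
  [19] u=0 | in [-4,6] | out [-4,6] | prev [-4,5] | push {2}
  [20] u=1 | in [-3,6] | out [-4,6] | ==
  [21] u=2 | in [-4,6] | out [-3,6] | ==

Converged values:
  [0] [-4,6]
  [1] [-4,6]
  [2] [-3,6]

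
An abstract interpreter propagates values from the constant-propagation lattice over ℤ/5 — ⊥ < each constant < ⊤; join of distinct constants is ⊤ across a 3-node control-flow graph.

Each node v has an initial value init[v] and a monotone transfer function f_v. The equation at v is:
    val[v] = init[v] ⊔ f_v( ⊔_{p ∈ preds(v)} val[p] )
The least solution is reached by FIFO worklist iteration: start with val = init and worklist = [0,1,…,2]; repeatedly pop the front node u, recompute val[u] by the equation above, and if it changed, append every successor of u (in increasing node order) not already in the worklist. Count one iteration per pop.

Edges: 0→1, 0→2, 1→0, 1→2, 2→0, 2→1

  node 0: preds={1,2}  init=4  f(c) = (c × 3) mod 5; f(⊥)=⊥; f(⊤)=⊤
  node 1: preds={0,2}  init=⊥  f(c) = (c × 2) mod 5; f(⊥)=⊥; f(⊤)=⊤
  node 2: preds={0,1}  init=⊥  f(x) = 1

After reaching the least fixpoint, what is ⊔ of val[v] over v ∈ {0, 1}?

⊤

Trace (7 dequeues):
  [1] u=0 | in ⊥ | out 4 | ==
  [2] u=1 | in 4 | out 3 | prev ⊥ | push {0}
  [3] u=2 | in ⊤ | out 1 | prev ⊥ | push {1}
  [4] u=0 | in ⊤ | out ⊤ | prev 4 | push {2}
  [5] u=1 | in ⊤ | out ⊤ | prev 3 | push {0}
  [6] u=2 | in ⊤ | out 1 | ==
  [7] u=0 | in ⊤ | out ⊤ | ==

Converged values:
  [0] ⊤
  [1] ⊤
  [2] 1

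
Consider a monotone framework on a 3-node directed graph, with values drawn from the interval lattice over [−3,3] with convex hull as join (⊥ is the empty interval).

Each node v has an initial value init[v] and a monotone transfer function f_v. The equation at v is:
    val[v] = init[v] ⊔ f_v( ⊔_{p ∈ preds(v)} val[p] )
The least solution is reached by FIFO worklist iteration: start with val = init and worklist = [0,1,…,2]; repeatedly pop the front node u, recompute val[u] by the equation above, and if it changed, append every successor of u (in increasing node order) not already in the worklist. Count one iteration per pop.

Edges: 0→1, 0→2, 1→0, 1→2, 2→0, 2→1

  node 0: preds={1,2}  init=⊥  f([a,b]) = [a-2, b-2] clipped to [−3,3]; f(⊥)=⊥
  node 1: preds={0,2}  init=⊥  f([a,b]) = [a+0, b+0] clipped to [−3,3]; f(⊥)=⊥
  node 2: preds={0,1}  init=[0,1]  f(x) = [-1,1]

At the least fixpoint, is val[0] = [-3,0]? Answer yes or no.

no

Iteration log — 7 steps:
  step 1. node 0  ⊔preds=[0,1]  new=[-2,-1]  old=⊥  +wl: 
  step 2. node 1  ⊔preds=[-2,1]  new=[-2,1]  old=⊥  +wl: 0
  step 3. node 2  ⊔preds=[-2,1]  new=[-1,1]  old=[0,1]  +wl: 1
  step 4. node 0  ⊔preds=[-2,1]  new=[-3,-1]  old=[-2,-1]  +wl: 2
  step 5. node 1  ⊔preds=[-3,1]  new=[-3,1]  old=[-2,1]  +wl: 0
  step 6. node 2  ⊔preds=[-3,1]  new=[-1,1]  stable
  step 7. node 0  ⊔preds=[-3,1]  new=[-3,-1]  stable

Least fixpoint reached:
  node 0: [-3,-1]
  node 1: [-3,1]
  node 2: [-1,1]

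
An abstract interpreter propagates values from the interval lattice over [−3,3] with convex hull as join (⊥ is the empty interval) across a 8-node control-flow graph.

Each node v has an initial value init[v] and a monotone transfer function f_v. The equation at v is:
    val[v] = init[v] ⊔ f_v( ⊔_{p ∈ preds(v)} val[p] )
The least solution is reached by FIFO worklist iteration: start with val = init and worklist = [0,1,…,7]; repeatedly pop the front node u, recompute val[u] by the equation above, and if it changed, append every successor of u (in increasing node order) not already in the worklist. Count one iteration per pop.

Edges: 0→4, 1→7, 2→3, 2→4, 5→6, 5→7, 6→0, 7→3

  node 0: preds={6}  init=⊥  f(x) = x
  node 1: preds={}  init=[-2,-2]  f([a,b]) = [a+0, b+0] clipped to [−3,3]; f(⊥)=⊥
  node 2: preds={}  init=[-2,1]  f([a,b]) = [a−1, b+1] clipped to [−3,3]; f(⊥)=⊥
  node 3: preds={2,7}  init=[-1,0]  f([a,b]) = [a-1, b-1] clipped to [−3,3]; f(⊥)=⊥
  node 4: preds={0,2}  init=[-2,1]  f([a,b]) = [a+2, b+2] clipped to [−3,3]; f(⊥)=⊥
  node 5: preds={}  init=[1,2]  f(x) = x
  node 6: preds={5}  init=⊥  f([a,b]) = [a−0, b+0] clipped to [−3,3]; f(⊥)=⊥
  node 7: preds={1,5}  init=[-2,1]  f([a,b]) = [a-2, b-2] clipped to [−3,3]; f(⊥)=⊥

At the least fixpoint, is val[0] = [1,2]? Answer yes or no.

yes

Iteration log — 11 steps:
  step 1. node 0  ⊔preds=⊥  new=⊥  stable
  step 2. node 1  ⊔preds=⊥  new=[-2,-2]  stable
  step 3. node 2  ⊔preds=⊥  new=[-2,1]  stable
  step 4. node 3  ⊔preds=[-2,1]  new=[-3,0]  old=[-1,0]  +wl: 
  step 5. node 4  ⊔preds=[-2,1]  new=[-2,3]  old=[-2,1]  +wl: 
  step 6. node 5  ⊔preds=⊥  new=[1,2]  stable
  step 7. node 6  ⊔preds=[1,2]  new=[1,2]  old=⊥  +wl: 0
  step 8. node 7  ⊔preds=[-2,2]  new=[-3,1]  old=[-2,1]  +wl: 3
  step 9. node 0  ⊔preds=[1,2]  new=[1,2]  old=⊥  +wl: 4
  step 10. node 3  ⊔preds=[-3,1]  new=[-3,0]  stable
  step 11. node 4  ⊔preds=[-2,2]  new=[-2,3]  stable

Least fixpoint reached:
  node 0: [1,2]
  node 1: [-2,-2]
  node 2: [-2,1]
  node 3: [-3,0]
  node 4: [-2,3]
  node 5: [1,2]
  node 6: [1,2]
  node 7: [-3,1]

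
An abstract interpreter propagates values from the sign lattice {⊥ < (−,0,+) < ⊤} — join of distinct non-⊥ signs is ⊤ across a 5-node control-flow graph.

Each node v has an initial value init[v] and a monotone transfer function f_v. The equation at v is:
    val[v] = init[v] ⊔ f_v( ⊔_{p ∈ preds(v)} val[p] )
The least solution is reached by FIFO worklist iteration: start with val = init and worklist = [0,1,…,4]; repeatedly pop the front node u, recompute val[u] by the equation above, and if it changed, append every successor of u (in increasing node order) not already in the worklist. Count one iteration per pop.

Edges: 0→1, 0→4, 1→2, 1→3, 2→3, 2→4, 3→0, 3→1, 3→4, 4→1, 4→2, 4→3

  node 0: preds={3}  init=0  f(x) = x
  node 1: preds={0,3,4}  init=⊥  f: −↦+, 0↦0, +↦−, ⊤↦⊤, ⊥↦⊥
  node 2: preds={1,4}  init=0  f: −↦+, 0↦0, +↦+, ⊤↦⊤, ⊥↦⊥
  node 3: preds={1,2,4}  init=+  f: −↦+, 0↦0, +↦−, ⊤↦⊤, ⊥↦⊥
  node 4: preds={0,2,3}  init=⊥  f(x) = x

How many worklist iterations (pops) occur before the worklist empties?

9

Trace (9 dequeues):
  [1] u=0 | in + | out ⊤ | prev 0 | push {}
  [2] u=1 | in ⊤ | out ⊤ | prev ⊥ | push {}
  [3] u=2 | in ⊤ | out ⊤ | prev 0 | push {}
  [4] u=3 | in ⊤ | out ⊤ | prev + | push {0,1}
  [5] u=4 | in ⊤ | out ⊤ | prev ⊥ | push {2,3}
  [6] u=0 | in ⊤ | out ⊤ | ==
  [7] u=1 | in ⊤ | out ⊤ | ==
  [8] u=2 | in ⊤ | out ⊤ | ==
  [9] u=3 | in ⊤ | out ⊤ | ==

Converged values:
  [0] ⊤
  [1] ⊤
  [2] ⊤
  [3] ⊤
  [4] ⊤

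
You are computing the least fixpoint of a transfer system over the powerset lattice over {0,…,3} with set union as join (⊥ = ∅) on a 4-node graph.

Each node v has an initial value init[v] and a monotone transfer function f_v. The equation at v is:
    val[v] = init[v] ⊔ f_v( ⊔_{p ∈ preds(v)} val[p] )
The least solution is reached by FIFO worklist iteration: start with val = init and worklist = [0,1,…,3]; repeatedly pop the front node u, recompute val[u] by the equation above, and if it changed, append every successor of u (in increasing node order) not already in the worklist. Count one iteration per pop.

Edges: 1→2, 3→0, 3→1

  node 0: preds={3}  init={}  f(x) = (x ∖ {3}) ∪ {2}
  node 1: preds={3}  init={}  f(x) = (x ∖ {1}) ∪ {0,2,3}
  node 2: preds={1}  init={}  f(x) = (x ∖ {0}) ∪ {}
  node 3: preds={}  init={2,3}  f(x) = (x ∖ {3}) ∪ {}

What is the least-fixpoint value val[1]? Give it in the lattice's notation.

{0,2,3}

Trace (4 dequeues):
  [1] u=0 | in {2,3} | out {2} | prev {} | push {}
  [2] u=1 | in {2,3} | out {0,2,3} | prev {} | push {}
  [3] u=2 | in {0,2,3} | out {2,3} | prev {} | push {}
  [4] u=3 | in {} | out {2,3} | ==

Converged values:
  [0] {2}
  [1] {0,2,3}
  [2] {2,3}
  [3] {2,3}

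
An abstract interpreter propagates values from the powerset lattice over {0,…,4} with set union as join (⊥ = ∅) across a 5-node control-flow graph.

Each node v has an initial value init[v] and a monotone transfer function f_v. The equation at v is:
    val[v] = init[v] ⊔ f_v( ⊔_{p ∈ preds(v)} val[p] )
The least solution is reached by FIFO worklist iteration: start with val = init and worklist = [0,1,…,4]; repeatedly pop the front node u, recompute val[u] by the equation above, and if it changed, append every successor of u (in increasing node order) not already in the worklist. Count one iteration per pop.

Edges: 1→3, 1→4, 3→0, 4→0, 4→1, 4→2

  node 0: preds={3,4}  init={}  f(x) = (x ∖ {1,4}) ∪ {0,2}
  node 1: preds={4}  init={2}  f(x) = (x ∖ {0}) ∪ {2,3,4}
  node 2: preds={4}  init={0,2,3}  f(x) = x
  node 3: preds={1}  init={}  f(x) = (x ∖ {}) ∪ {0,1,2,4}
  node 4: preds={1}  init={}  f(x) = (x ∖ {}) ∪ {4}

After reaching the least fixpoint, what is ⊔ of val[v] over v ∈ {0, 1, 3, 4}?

{0,1,2,3,4}

Iteration log — 8 steps:
  step 1. node 0  ⊔preds={}  new={0,2}  old={}  +wl: 
  step 2. node 1  ⊔preds={}  new={2,3,4}  old={2}  +wl: 
  step 3. node 2  ⊔preds={}  new={0,2,3}  stable
  step 4. node 3  ⊔preds={2,3,4}  new={0,1,2,3,4}  old={}  +wl: 0
  step 5. node 4  ⊔preds={2,3,4}  new={2,3,4}  old={}  +wl: 1,2
  step 6. node 0  ⊔preds={0,1,2,3,4}  new={0,2,3}  old={0,2}  +wl: 
  step 7. node 1  ⊔preds={2,3,4}  new={2,3,4}  stable
  step 8. node 2  ⊔preds={2,3,4}  new={0,2,3,4}  old={0,2,3}  +wl: 

Least fixpoint reached:
  node 0: {0,2,3}
  node 1: {2,3,4}
  node 2: {0,2,3,4}
  node 3: {0,1,2,3,4}
  node 4: {2,3,4}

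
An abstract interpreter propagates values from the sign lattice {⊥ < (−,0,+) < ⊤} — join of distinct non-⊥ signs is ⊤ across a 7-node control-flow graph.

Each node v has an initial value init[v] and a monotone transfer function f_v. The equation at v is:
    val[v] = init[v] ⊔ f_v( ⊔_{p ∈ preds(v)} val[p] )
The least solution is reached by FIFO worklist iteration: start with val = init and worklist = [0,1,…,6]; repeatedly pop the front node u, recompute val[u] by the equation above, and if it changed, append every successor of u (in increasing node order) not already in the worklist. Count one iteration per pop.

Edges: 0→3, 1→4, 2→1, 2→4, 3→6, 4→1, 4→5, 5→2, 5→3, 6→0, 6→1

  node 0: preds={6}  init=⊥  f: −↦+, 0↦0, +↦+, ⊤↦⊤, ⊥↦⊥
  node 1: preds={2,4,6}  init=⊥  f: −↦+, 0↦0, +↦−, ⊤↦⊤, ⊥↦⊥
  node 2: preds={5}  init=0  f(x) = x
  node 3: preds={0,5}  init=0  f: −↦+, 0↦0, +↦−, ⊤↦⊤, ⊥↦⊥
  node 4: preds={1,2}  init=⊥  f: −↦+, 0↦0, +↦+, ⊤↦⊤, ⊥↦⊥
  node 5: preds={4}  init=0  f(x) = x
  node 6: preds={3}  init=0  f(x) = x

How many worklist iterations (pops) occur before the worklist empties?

Iteration log — 8 steps:
  step 1. node 0  ⊔preds=0  new=0  old=⊥  +wl: 
  step 2. node 1  ⊔preds=0  new=0  old=⊥  +wl: 
  step 3. node 2  ⊔preds=0  new=0  stable
  step 4. node 3  ⊔preds=0  new=0  stable
  step 5. node 4  ⊔preds=0  new=0  old=⊥  +wl: 1
  step 6. node 5  ⊔preds=0  new=0  stable
  step 7. node 6  ⊔preds=0  new=0  stable
  step 8. node 1  ⊔preds=0  new=0  stable

Least fixpoint reached:
  node 0: 0
  node 1: 0
  node 2: 0
  node 3: 0
  node 4: 0
  node 5: 0
  node 6: 0

8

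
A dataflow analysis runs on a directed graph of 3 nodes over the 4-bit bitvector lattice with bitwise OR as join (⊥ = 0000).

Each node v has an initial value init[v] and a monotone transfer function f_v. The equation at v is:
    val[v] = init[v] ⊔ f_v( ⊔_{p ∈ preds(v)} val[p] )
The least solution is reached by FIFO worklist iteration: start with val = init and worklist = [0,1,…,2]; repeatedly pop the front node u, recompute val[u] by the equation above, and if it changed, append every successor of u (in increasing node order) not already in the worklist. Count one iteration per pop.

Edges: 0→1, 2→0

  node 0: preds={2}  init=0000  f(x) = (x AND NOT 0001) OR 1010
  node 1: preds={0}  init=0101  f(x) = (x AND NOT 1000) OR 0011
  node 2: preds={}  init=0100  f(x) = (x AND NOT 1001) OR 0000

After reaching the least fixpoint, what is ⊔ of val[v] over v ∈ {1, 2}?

Iteration log — 3 steps:
  step 1. node 0  ⊔preds=0100  new=1110  old=0000  +wl: 
  step 2. node 1  ⊔preds=1110  new=0111  old=0101  +wl: 
  step 3. node 2  ⊔preds=0000  new=0100  stable

Least fixpoint reached:
  node 0: 1110
  node 1: 0111
  node 2: 0100

0111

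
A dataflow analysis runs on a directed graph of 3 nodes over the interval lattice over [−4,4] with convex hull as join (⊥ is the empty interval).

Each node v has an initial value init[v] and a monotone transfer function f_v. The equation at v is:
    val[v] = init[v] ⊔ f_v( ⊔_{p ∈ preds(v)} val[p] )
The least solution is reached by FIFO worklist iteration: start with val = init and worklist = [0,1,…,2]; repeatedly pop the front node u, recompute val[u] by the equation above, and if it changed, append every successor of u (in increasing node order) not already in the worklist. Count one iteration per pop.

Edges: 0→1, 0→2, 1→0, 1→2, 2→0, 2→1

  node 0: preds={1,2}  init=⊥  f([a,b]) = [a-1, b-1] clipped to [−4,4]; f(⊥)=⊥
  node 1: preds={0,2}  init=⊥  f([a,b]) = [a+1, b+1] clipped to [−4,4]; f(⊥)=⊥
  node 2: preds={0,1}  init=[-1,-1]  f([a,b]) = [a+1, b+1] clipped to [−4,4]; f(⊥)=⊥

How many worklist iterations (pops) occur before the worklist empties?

12

Worklist (12 pops):
  #1 pop 0: in=[-1,-1] → [-2,-2] (was ⊥); enqueue []
  #2 pop 1: in=[-2,-1] → [-1,0] (was ⊥); enqueue [0]
  #3 pop 2: in=[-2,0] → [-1,1] (was [-1,-1]); enqueue [1]
  #4 pop 0: in=[-1,1] → [-2,0] (was [-2,-2]); enqueue [2]
  #5 pop 1: in=[-2,1] → [-1,2] (was [-1,0]); enqueue [0]
  #6 pop 2: in=[-2,2] → [-1,3] (was [-1,1]); enqueue [1]
  #7 pop 0: in=[-1,3] → [-2,2] (was [-2,0]); enqueue [2]
  #8 pop 1: in=[-2,3] → [-1,4] (was [-1,2]); enqueue [0]
  #9 pop 2: in=[-2,4] → [-1,4] (was [-1,3]); enqueue [1]
  #10 pop 0: in=[-1,4] → [-2,3] (was [-2,2]); enqueue [2]
  #11 pop 1: in=[-2,4] → [-1,4] (no change)
  #12 pop 2: in=[-2,4] → [-1,4] (no change)

Fixpoint:
  val[0] = [-2,3]
  val[1] = [-1,4]
  val[2] = [-1,4]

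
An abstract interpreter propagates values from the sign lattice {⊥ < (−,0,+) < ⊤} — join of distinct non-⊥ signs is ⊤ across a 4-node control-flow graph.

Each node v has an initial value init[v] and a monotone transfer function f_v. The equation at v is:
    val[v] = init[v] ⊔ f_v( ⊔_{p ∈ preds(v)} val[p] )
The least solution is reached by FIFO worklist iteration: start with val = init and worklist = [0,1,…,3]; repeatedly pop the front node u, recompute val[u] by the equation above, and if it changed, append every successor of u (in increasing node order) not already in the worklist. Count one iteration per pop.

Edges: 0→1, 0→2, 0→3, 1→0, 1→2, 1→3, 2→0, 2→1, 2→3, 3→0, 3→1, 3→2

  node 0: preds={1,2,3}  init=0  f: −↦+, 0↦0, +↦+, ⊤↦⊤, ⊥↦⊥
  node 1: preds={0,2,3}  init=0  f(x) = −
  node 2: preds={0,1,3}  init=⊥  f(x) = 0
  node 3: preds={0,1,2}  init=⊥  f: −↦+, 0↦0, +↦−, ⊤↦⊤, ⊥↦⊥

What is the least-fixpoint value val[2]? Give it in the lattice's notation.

0

Iteration log — 8 steps:
  step 1. node 0  ⊔preds=0  new=0  stable
  step 2. node 1  ⊔preds=0  new=⊤  old=0  +wl: 0
  step 3. node 2  ⊔preds=⊤  new=0  old=⊥  +wl: 1
  step 4. node 3  ⊔preds=⊤  new=⊤  old=⊥  +wl: 2
  step 5. node 0  ⊔preds=⊤  new=⊤  old=0  +wl: 3
  step 6. node 1  ⊔preds=⊤  new=⊤  stable
  step 7. node 2  ⊔preds=⊤  new=0  stable
  step 8. node 3  ⊔preds=⊤  new=⊤  stable

Least fixpoint reached:
  node 0: ⊤
  node 1: ⊤
  node 2: 0
  node 3: ⊤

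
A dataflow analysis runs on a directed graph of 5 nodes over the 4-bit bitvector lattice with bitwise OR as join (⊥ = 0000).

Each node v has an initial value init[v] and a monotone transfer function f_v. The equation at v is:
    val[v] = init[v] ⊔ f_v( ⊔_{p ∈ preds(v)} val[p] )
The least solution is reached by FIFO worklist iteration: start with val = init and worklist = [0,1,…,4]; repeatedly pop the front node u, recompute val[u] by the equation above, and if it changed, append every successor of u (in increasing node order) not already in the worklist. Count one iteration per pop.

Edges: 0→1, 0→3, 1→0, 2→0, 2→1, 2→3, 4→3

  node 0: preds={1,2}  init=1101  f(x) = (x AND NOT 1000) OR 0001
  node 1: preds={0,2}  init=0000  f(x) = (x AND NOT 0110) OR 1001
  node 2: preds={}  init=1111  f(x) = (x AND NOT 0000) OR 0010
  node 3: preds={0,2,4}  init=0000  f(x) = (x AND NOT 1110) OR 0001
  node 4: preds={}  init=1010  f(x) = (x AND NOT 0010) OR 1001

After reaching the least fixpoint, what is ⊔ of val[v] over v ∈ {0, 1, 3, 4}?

1111

Worklist (7 pops):
  #1 pop 0: in=1111 → 1111 (was 1101); enqueue []
  #2 pop 1: in=1111 → 1001 (was 0000); enqueue [0]
  #3 pop 2: in=0000 → 1111 (no change)
  #4 pop 3: in=1111 → 0001 (was 0000); enqueue []
  #5 pop 4: in=0000 → 1011 (was 1010); enqueue [3]
  #6 pop 0: in=1111 → 1111 (no change)
  #7 pop 3: in=1111 → 0001 (no change)

Fixpoint:
  val[0] = 1111
  val[1] = 1001
  val[2] = 1111
  val[3] = 0001
  val[4] = 1011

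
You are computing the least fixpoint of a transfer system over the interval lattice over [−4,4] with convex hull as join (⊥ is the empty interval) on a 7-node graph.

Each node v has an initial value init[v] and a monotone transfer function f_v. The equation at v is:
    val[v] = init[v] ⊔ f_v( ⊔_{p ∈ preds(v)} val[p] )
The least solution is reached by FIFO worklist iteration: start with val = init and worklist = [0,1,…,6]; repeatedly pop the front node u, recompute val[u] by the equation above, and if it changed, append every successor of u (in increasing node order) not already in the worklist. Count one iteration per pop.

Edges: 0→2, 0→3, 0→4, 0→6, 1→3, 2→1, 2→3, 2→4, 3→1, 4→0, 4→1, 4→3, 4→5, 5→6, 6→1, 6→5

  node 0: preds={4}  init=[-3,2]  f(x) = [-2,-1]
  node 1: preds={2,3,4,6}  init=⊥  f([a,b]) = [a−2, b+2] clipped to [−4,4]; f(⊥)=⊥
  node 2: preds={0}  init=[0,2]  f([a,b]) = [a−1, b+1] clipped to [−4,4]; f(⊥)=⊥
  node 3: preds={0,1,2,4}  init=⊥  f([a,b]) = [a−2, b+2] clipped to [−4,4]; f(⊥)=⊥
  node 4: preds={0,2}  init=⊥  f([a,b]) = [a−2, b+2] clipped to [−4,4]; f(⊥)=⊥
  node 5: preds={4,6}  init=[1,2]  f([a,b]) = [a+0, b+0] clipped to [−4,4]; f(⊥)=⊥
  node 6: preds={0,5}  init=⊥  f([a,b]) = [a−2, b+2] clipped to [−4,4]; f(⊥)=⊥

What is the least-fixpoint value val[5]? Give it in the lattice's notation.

Trace (11 dequeues):
  [1] u=0 | in ⊥ | out [-3,2] | ==
  [2] u=1 | in [0,2] | out [-2,4] | prev ⊥ | push {}
  [3] u=2 | in [-3,2] | out [-4,3] | prev [0,2] | push {1}
  [4] u=3 | in [-4,4] | out [-4,4] | prev ⊥ | push {}
  [5] u=4 | in [-4,3] | out [-4,4] | prev ⊥ | push {0,3}
  [6] u=5 | in [-4,4] | out [-4,4] | prev [1,2] | push {}
  [7] u=6 | in [-4,4] | out [-4,4] | prev ⊥ | push {5}
  [8] u=1 | in [-4,4] | out [-4,4] | prev [-2,4] | push {}
  [9] u=0 | in [-4,4] | out [-3,2] | ==
  [10] u=3 | in [-4,4] | out [-4,4] | ==
  [11] u=5 | in [-4,4] | out [-4,4] | ==

Converged values:
  [0] [-3,2]
  [1] [-4,4]
  [2] [-4,3]
  [3] [-4,4]
  [4] [-4,4]
  [5] [-4,4]
  [6] [-4,4]

[-4,4]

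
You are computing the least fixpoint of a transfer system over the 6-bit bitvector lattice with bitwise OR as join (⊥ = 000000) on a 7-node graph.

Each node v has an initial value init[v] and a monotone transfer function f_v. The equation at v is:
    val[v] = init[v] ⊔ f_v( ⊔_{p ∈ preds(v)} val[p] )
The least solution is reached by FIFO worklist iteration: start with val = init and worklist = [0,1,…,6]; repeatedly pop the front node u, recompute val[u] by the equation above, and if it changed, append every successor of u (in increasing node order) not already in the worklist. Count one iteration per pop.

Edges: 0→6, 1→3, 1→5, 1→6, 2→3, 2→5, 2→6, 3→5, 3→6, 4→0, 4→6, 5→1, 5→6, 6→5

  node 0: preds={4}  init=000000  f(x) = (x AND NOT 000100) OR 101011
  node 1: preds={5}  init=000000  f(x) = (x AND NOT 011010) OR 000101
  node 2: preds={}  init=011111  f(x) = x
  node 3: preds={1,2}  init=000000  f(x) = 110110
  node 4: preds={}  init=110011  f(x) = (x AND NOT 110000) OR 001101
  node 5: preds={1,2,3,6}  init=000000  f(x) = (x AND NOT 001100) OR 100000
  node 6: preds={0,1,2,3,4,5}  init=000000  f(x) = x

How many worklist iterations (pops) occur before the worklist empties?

12

Trace (12 dequeues):
  [1] u=0 | in 110011 | out 111011 | prev 000000 | push {}
  [2] u=1 | in 000000 | out 000101 | prev 000000 | push {}
  [3] u=2 | in 000000 | out 011111 | ==
  [4] u=3 | in 011111 | out 110110 | prev 000000 | push {}
  [5] u=4 | in 000000 | out 111111 | prev 110011 | push {0}
  [6] u=5 | in 111111 | out 110011 | prev 000000 | push {1}
  [7] u=6 | in 111111 | out 111111 | prev 000000 | push {5}
  [8] u=0 | in 111111 | out 111011 | ==
  [9] u=1 | in 110011 | out 100101 | prev 000101 | push {3,6}
  [10] u=5 | in 111111 | out 110011 | ==
  [11] u=3 | in 111111 | out 110110 | ==
  [12] u=6 | in 111111 | out 111111 | ==

Converged values:
  [0] 111011
  [1] 100101
  [2] 011111
  [3] 110110
  [4] 111111
  [5] 110011
  [6] 111111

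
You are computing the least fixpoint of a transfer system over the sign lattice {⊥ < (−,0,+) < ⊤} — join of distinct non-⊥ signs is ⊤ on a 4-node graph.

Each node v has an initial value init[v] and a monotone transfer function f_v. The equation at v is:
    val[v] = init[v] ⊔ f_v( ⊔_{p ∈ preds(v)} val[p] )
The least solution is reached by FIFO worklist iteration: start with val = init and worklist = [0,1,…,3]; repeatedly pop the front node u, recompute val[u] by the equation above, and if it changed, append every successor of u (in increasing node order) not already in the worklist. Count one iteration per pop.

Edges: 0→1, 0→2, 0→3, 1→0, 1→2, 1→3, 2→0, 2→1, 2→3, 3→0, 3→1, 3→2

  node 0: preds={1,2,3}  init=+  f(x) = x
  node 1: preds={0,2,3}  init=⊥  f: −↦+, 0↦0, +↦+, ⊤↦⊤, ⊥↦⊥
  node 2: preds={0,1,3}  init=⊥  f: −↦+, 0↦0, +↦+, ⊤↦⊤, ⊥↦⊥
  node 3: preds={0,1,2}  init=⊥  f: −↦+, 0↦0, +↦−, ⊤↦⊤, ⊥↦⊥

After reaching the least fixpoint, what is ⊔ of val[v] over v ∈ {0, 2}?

Iteration log — 11 steps:
  step 1. node 0  ⊔preds=⊥  new=+  stable
  step 2. node 1  ⊔preds=+  new=+  old=⊥  +wl: 0
  step 3. node 2  ⊔preds=+  new=+  old=⊥  +wl: 1
  step 4. node 3  ⊔preds=+  new=−  old=⊥  +wl: 2
  step 5. node 0  ⊔preds=⊤  new=⊤  old=+  +wl: 3
  step 6. node 1  ⊔preds=⊤  new=⊤  old=+  +wl: 0
  step 7. node 2  ⊔preds=⊤  new=⊤  old=+  +wl: 1
  step 8. node 3  ⊔preds=⊤  new=⊤  old=−  +wl: 2
  step 9. node 0  ⊔preds=⊤  new=⊤  stable
  step 10. node 1  ⊔preds=⊤  new=⊤  stable
  step 11. node 2  ⊔preds=⊤  new=⊤  stable

Least fixpoint reached:
  node 0: ⊤
  node 1: ⊤
  node 2: ⊤
  node 3: ⊤

⊤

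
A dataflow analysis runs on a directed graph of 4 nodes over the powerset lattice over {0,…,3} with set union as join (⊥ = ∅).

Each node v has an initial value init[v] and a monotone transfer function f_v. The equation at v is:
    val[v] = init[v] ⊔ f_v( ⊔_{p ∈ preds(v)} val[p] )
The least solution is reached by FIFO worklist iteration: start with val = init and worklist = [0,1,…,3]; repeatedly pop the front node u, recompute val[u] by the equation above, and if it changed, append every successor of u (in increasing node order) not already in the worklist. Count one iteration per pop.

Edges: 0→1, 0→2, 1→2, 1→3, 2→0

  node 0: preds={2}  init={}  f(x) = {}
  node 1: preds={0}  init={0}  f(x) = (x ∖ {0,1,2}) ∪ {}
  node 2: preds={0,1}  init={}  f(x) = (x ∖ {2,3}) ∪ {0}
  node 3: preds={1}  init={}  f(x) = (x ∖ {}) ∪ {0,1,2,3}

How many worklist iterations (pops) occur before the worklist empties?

5

Trace (5 dequeues):
  [1] u=0 | in {} | out {} | ==
  [2] u=1 | in {} | out {0} | ==
  [3] u=2 | in {0} | out {0} | prev {} | push {0}
  [4] u=3 | in {0} | out {0,1,2,3} | prev {} | push {}
  [5] u=0 | in {0} | out {} | ==

Converged values:
  [0] {}
  [1] {0}
  [2] {0}
  [3] {0,1,2,3}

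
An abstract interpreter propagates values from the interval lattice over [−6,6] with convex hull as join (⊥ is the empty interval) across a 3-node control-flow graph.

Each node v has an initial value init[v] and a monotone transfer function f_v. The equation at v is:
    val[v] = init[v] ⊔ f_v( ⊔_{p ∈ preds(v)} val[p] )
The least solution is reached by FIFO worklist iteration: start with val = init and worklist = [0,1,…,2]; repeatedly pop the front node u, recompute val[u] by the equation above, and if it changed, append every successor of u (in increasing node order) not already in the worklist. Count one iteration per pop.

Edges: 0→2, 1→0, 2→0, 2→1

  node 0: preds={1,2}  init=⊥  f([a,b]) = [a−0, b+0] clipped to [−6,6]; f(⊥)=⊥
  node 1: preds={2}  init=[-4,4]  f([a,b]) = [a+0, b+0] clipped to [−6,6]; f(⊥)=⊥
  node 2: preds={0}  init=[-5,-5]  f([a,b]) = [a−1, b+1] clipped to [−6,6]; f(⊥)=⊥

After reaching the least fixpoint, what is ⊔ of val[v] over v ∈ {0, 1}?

[-6,6]

Worklist (10 pops):
  #1 pop 0: in=[-5,4] → [-5,4] (was ⊥); enqueue []
  #2 pop 1: in=[-5,-5] → [-5,4] (was [-4,4]); enqueue [0]
  #3 pop 2: in=[-5,4] → [-6,5] (was [-5,-5]); enqueue [1]
  #4 pop 0: in=[-6,5] → [-6,5] (was [-5,4]); enqueue [2]
  #5 pop 1: in=[-6,5] → [-6,5] (was [-5,4]); enqueue [0]
  #6 pop 2: in=[-6,5] → [-6,6] (was [-6,5]); enqueue [1]
  #7 pop 0: in=[-6,6] → [-6,6] (was [-6,5]); enqueue [2]
  #8 pop 1: in=[-6,6] → [-6,6] (was [-6,5]); enqueue [0]
  #9 pop 2: in=[-6,6] → [-6,6] (no change)
  #10 pop 0: in=[-6,6] → [-6,6] (no change)

Fixpoint:
  val[0] = [-6,6]
  val[1] = [-6,6]
  val[2] = [-6,6]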